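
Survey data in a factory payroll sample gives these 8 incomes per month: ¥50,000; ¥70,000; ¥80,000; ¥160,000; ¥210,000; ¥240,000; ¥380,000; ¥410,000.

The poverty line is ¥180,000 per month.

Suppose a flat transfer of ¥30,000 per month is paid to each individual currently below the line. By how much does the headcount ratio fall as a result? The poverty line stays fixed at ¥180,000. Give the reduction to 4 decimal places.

0.1250

Before: below the line — ¥50,000, ¥70,000, ¥80,000, ¥160,000; headcount ratio = 0.500000.
After the ¥30,000 transfer: below the line — ¥80,000, ¥100,000, ¥110,000; headcount ratio = 0.375000.
Reduction = 0.500000 − 0.375000 = 0.1250.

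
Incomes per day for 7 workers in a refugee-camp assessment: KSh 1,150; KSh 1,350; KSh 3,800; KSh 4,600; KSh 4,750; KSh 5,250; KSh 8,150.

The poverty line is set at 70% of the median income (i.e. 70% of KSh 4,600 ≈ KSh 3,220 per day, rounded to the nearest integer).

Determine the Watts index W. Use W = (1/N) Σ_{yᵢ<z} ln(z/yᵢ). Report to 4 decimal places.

0.2713

Below the line: KSh 1,150, KSh 1,350 (q = 2 of N = 7).
Log gaps: ln(3220/1150) = 1.0296; ln(3220/1350) = 0.8693.
W = 1.898896 / 7 = 0.2713.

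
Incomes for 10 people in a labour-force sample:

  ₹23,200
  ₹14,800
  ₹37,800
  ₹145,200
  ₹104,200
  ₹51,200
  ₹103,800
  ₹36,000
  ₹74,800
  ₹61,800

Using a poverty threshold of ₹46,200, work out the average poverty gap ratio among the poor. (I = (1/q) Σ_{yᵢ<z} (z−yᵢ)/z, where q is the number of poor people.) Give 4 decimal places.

0.3950

Incomes under z: ₹14,800, ₹23,200, ₹36,000, ₹37,800 (q = 4 of N = 10).
Shortfall ratios (z−y)/z: 0.6797, 0.4978, 0.2208, 0.1818; sum = 1.580087.
The income-gap ratio divides by q (the poor only): 1.580087 / 4 = 0.3950.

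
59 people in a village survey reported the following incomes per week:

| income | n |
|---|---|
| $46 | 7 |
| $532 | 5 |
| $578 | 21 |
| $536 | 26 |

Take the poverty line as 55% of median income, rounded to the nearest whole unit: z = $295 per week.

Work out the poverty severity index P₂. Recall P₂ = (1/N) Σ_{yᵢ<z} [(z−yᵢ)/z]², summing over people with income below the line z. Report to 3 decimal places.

Poor units: 7×$46 (q = 7 of N = 59).
Normalized shortfalls: (295−46)/295 = 0.8441 (×7).
Squared: 0.7125 (×7).
Sum = 4.987153; P₂ = 4.987153 / 59 = 0.085.

0.085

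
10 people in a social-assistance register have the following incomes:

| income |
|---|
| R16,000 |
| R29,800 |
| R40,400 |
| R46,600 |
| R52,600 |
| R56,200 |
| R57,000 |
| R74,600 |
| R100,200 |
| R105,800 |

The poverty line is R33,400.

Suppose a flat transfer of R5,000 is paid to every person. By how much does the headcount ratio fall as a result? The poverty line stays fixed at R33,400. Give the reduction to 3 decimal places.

Before: below the line — R16,000, R29,800; headcount ratio = 0.20000.
After the R5,000 transfer: below the line — R21,000; headcount ratio = 0.10000.
Reduction = 0.20000 − 0.10000 = 0.100.

0.100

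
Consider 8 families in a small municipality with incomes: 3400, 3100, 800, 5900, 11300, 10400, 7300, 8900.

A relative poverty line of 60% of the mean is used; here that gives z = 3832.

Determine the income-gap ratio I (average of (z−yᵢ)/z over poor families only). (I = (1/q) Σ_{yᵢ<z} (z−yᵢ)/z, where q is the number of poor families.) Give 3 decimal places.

0.365

Poor units: 800, 3100, 3400 (q = 3 of N = 8).
Shortfall ratios (z−y)/z: 0.7912, 0.1910, 0.1127; sum = 1.094990.
The income-gap ratio divides by q (the poor only): 1.094990 / 3 = 0.365.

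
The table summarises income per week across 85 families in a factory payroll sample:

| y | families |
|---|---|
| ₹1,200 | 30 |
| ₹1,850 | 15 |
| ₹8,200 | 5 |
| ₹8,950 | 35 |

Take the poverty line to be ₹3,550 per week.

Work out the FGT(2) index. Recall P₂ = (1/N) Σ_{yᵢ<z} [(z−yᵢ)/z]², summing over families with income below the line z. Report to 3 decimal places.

Incomes under z: 30×₹1,200, 15×₹1,850 (q = 45 of N = 85).
Relative gaps: (3550−1200)/3550 = 0.6620 (×30); (3550−1850)/3550 = 0.4789 (×15).
Squared: 0.4382 (×30); 0.2293 (×15).
Sum = 16.585995; P₂ = 16.585995 / 85 = 0.195.

0.195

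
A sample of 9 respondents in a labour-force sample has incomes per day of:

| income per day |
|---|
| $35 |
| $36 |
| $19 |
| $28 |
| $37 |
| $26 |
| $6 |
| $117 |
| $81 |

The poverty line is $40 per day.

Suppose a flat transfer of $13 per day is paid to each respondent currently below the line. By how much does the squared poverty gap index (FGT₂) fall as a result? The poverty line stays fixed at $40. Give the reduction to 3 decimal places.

0.103

Before: below the line — $6, $19, $26, $28, $35, $36, $37; squared poverty gap index (FGT₂) = 0.13799.
After the $13 transfer: below the line — $19, $32, $39; squared poverty gap index (FGT₂) = 0.03514.
Reduction = 0.13799 − 0.03514 = 0.103.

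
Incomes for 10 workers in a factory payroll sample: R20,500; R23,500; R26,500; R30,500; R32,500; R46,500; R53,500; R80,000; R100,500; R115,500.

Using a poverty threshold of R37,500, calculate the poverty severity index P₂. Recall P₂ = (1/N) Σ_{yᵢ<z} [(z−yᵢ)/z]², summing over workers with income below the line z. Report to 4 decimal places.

Below z: R20,500, R23,500, R26,500, R30,500, R32,500 (q = 5 of N = 10).
Shortfall ratios: (37500−20500)/37500 = 0.4533; (37500−23500)/37500 = 0.3733; (37500−26500)/37500 = 0.2933; (37500−30500)/37500 = 0.1867; (37500−32500)/37500 = 0.1333.
Squared: 0.2055; 0.1394; 0.0860; 0.0348; 0.0178.
Sum = 0.483556; P₂ = 0.483556 / 10 = 0.0484.

0.0484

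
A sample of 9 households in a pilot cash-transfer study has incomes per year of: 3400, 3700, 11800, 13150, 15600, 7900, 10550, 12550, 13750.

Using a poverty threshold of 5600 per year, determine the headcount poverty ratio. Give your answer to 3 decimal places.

2 of the 9 households have income below 5600.
H = 2/9 = 0.222.

0.222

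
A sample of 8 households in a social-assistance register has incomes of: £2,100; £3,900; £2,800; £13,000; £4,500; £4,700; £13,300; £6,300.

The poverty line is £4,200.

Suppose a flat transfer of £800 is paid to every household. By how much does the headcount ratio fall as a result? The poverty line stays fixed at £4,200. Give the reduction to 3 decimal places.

Before: below the line — £2,100, £2,800, £3,900; headcount ratio = 0.37500.
After the £800 transfer: below the line — £2,900, £3,600; headcount ratio = 0.25000.
Reduction = 0.37500 − 0.25000 = 0.125.

0.125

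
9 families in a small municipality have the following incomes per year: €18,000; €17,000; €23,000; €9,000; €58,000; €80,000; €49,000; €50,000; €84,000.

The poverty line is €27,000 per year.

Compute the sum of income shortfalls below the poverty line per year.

€41,000

Incomes under z: €9,000, €17,000, €18,000, €23,000 (q = 4 of N = 9).
Individual gaps: 27000−9000 = 18000; 27000−17000 = 10000; 27000−18000 = 9000; 27000−23000 = 4000.
Aggregate gap = €41,000.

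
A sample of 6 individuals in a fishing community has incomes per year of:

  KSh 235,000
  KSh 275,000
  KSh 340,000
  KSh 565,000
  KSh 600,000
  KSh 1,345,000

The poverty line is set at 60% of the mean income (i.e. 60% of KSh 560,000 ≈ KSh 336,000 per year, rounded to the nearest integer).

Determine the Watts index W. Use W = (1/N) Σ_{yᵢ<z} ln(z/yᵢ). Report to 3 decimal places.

Incomes under z: KSh 235,000, KSh 275,000 (q = 2 of N = 6).
ln(z/y) terms: ln(336000/235000) = 0.3575; ln(336000/275000) = 0.2003.
W = 0.557866 / 6 = 0.093.

0.093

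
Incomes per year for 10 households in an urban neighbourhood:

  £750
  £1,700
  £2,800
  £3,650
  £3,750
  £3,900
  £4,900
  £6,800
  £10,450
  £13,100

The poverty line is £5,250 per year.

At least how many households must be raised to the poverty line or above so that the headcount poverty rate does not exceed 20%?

Currently q = 7 of N = 10 are below the line (H = 0.700).
A headcount ratio of at most 20% allows at most ⌊0.20 × 10⌋ = 2 poor households.
So at least 7 − 2 = 5 must be lifted.

5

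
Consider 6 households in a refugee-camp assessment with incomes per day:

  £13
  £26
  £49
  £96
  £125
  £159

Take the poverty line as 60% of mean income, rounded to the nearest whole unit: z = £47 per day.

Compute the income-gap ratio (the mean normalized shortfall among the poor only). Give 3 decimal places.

Incomes under z: £13, £26 (q = 2 of N = 6).
Relative gaps: 0.7234, 0.4468; sum = 1.170213.
The income-gap ratio divides by q (the poor only): 1.170213 / 2 = 0.585.

0.585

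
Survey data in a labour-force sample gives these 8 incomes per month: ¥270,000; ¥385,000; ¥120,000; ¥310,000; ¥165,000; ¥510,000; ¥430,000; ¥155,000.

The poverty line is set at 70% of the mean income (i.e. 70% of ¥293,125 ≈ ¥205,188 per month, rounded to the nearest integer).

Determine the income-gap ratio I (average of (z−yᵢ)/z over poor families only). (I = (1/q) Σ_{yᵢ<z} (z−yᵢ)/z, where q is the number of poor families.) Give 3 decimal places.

Poor units: ¥120,000, ¥155,000, ¥165,000 (q = 3 of N = 8).
Relative gaps: 0.4152, 0.2446, 0.1959; sum = 0.855625.
I averages over the q = 3 poor units only: 0.855625 / 3 = 0.285.

0.285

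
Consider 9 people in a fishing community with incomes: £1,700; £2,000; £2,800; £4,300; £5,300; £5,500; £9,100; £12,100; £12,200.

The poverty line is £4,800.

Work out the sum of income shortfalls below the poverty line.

£8,400

Below z: £1,700, £2,000, £2,800, £4,300 (q = 4 of N = 9).
Individual gaps: 4800−1700 = 3100; 4800−2000 = 2800; 4800−2800 = 2000; 4800−4300 = 500.
Aggregate gap = £8,400.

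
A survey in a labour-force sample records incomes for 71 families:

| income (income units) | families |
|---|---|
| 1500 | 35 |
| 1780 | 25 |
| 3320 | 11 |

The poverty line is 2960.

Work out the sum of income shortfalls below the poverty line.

80600

Below the line: 35×1500, 25×1780 (q = 60 of N = 71).
Individual gaps: 35×(2960−1500) = 51100; 25×(2960−1780) = 29500.
Aggregate gap = 80600.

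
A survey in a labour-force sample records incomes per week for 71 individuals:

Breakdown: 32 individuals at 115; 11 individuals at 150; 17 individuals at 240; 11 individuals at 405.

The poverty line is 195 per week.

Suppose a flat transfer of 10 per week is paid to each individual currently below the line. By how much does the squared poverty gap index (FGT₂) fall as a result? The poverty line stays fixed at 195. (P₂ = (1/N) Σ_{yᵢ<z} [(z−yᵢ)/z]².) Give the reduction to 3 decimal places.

Before: below the line — 32×115, 11×150; squared poverty gap index (FGT₂) = 0.08411.
After the 10 transfer: below the line — 32×125, 11×160; squared poverty gap index (FGT₂) = 0.06307.
Reduction = 0.08411 − 0.06307 = 0.021.

0.021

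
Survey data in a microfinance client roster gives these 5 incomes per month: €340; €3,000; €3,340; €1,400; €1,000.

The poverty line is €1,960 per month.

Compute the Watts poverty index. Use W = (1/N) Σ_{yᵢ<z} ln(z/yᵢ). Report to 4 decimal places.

0.5522

Incomes under z: €340, €1,000, €1,400 (q = 3 of N = 5).
Log shortfalls: ln(1960/340) = 1.7518; ln(1960/1000) = 0.6729; ln(1960/1400) = 0.3365.
W = 2.761171 / 5 = 0.5522.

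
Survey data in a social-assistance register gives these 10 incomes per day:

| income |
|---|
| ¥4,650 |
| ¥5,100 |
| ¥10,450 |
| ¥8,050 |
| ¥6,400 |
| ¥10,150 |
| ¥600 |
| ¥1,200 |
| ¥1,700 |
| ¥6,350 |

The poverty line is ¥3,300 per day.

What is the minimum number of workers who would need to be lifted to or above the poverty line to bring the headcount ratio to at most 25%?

1

Currently q = 3 of N = 10 are below the line (H = 0.300).
A headcount ratio of at most 25% allows at most ⌊0.25 × 10⌋ = 2 poor workers.
So at least 3 − 2 = 1 must be lifted.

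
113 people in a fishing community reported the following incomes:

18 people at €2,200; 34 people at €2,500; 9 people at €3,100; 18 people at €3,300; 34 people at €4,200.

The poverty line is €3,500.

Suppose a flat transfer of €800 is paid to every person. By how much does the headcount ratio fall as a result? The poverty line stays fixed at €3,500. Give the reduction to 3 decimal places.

Before: below the line — 18×€2,200, 34×€2,500, 9×€3,100, 18×€3,300; headcount ratio = 0.69912.
After the €800 transfer: below the line — 18×€3,000, 34×€3,300; headcount ratio = 0.46018.
Reduction = 0.69912 − 0.46018 = 0.239.

0.239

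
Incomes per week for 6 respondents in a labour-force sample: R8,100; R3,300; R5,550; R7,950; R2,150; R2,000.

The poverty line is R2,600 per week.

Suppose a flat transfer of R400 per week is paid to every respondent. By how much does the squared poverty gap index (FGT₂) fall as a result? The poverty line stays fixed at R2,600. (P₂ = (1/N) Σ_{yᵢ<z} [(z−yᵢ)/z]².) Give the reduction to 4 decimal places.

0.0128

Before: below the line — R2,000, R2,150; squared poverty gap index (FGT₂) = 0.013868.
After the R400 transfer: below the line — R2,400, R2,550; squared poverty gap index (FGT₂) = 0.001048.
Reduction = 0.013868 − 0.001048 = 0.0128.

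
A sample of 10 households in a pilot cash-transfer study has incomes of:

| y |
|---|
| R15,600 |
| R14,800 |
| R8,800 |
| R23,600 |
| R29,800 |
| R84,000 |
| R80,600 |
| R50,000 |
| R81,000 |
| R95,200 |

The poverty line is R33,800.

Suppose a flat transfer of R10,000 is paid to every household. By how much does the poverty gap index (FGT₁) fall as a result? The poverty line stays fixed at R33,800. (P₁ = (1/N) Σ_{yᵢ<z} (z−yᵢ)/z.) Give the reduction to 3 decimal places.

Before: below the line — R8,800, R14,800, R15,600, R23,600, R29,800; poverty gap index (FGT₁) = 0.22604.
After the R10,000 transfer: below the line — R18,800, R24,800, R25,600, R33,600; poverty gap index (FGT₁) = 0.09586.
Reduction = 0.22604 − 0.09586 = 0.130.

0.130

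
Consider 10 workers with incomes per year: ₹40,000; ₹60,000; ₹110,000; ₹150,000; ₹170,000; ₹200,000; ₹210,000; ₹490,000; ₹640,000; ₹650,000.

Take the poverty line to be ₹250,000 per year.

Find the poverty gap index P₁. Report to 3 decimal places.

Below the line: ₹40,000, ₹60,000, ₹110,000, ₹150,000, ₹170,000, ₹200,000, ₹210,000 (q = 7 of N = 10).
Gap ratios (z−y)/z: (250000−40000)/250000 = 0.8400; (250000−60000)/250000 = 0.7600; (250000−110000)/250000 = 0.5600; (250000−150000)/250000 = 0.4000; (250000−170000)/250000 = 0.3200; (250000−200000)/250000 = 0.2000; (250000−210000)/250000 = 0.1600.
Σ = 3.240000. Dividing by the full population N = 10 gives P₁ = 0.324.

0.324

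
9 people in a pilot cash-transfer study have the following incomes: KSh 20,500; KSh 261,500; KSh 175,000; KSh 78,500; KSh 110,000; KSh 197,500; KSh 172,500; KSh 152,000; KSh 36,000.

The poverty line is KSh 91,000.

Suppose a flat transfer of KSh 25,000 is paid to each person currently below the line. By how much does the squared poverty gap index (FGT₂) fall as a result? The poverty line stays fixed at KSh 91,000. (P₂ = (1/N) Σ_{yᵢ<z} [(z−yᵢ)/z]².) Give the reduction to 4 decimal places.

0.0695

Before: below the line — KSh 20,500, KSh 36,000, KSh 78,500; squared poverty gap index (FGT₂) = 0.109374.
After the KSh 25,000 transfer: below the line — KSh 45,500, KSh 61,000; squared poverty gap index (FGT₂) = 0.039854.
Reduction = 0.109374 − 0.039854 = 0.0695.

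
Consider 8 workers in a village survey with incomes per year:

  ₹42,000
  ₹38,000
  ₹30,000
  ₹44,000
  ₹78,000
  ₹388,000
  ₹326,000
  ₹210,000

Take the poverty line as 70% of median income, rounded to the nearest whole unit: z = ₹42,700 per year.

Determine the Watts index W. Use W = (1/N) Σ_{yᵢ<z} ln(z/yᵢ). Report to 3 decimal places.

Below z: ₹30,000, ₹38,000, ₹42,000 (q = 3 of N = 8).
Log gaps: ln(42700/30000) = 0.3530; ln(42700/38000) = 0.1166; ln(42700/42000) = 0.0165.
W = 0.486144 / 8 = 0.061.

0.061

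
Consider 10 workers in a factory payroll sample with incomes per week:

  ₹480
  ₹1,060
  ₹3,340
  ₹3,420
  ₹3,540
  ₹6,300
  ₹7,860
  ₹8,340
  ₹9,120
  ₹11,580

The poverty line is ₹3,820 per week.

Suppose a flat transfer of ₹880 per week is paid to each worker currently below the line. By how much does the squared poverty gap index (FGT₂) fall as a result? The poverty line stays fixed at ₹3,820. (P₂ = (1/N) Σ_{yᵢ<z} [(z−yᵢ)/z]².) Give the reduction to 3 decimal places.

Before: below the line — ₹480, ₹1,060, ₹3,340, ₹3,420, ₹3,540; squared poverty gap index (FGT₂) = 0.13186.
After the ₹880 transfer: below the line — ₹1,360, ₹1,940; squared poverty gap index (FGT₂) = 0.06569.
Reduction = 0.13186 − 0.06569 = 0.066.

0.066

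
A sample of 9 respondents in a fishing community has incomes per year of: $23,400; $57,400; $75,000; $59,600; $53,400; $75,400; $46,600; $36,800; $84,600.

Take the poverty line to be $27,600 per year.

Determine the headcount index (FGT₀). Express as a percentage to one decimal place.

1 of the 9 respondents have income below $27,600.
H = 1/9 = 11.1%.

11.1%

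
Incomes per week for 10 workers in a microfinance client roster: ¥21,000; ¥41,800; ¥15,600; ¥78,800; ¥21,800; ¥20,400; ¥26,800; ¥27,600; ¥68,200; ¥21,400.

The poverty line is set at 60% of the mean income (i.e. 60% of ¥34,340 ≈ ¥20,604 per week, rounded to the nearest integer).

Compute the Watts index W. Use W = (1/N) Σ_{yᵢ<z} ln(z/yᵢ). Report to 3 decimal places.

0.029

Poor units: ¥15,600, ¥20,400 (q = 2 of N = 10).
Log shortfalls: ln(20604/15600) = 0.2782; ln(20604/20400) = 0.0100.
W = 0.288165 / 10 = 0.029.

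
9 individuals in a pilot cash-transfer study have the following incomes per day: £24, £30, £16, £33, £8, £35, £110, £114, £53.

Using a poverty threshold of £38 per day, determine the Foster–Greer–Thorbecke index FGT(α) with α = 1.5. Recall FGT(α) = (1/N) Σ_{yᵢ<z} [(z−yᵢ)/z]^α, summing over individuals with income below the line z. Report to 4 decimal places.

Below the line: £8, £16, £24, £30, £33, £35 (q = 6 of N = 9).
Relative gaps: (38−8)/38 = 0.7895; (38−16)/38 = 0.5789; (38−24)/38 = 0.3684; (38−30)/38 = 0.2105; (38−33)/38 = 0.1316; (38−35)/38 = 0.0789.
Raised to α = 1.5: 0.70147; 0.44051; 0.22362; 0.09660; 0.04773; 0.02218.
Sum = 1.532109; FGT(1.5) = 1.532109 / 9 = 0.1702.

0.1702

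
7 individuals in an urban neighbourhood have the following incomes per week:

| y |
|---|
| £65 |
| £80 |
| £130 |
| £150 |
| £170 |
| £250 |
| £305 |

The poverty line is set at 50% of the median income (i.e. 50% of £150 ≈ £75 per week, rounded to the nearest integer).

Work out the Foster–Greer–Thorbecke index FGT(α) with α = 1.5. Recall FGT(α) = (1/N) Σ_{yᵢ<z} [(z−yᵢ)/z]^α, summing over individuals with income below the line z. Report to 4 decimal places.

0.0070

Below the line: £65 (q = 1 of N = 7).
Normalized shortfalls: (75−65)/75 = 0.1333.
Raised to α = 1.5: 0.04869.
Sum = 0.048686; FGT(1.5) = 0.048686 / 7 = 0.0070.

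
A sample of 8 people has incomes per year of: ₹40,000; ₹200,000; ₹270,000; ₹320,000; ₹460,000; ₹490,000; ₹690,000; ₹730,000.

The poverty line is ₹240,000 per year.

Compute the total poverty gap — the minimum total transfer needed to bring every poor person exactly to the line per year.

₹240,000

Below z: ₹40,000, ₹200,000 (q = 2 of N = 8).
Individual gaps: 240000−40000 = 200000; 240000−200000 = 40000.
Aggregate gap = ₹240,000.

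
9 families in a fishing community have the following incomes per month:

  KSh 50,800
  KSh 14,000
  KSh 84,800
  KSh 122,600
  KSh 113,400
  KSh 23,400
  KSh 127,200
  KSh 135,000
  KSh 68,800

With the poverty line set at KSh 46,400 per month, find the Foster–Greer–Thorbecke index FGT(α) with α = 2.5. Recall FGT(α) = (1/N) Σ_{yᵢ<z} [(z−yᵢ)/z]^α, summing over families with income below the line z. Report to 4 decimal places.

Poor units: KSh 14,000, KSh 23,400 (q = 2 of N = 9).
Gap ratios (z−y)/z: (46400−14000)/46400 = 0.6983; (46400−23400)/46400 = 0.4957.
Raised to α = 2.5: 0.40744; 0.17299.
Sum = 0.580435; FGT(2.5) = 0.580435 / 9 = 0.0645.

0.0645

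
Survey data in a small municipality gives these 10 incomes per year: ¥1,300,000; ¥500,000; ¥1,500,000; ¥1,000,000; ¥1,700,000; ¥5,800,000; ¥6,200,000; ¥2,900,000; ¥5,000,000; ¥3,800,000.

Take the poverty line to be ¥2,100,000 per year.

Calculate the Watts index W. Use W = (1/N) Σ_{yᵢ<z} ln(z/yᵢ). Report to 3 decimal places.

Below the line: ¥500,000, ¥1,000,000, ¥1,300,000, ¥1,500,000, ¥1,700,000 (q = 5 of N = 10).
Log shortfalls: ln(2100000/500000) = 1.4351; ln(2100000/1000000) = 0.7419; ln(2100000/1300000) = 0.4796; ln(2100000/1500000) = 0.3365; ln(2100000/1700000) = 0.2113.
W = 3.204376 / 10 = 0.320.

0.320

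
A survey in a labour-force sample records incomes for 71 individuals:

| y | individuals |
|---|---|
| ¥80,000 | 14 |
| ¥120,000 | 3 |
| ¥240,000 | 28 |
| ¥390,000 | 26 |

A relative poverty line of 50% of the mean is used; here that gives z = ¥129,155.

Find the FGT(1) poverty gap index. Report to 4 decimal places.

0.0780

Poor units: 14×¥80,000, 3×¥120,000 (q = 17 of N = 71).
Normalized shortfalls: (129155−80000)/129155 = 0.3806 (×14); (129155−120000)/129155 = 0.0709 (×3).
Sum of shortfalls = 5.540900; P₁ averages over all N: 5.540900 / 71 = 0.0780.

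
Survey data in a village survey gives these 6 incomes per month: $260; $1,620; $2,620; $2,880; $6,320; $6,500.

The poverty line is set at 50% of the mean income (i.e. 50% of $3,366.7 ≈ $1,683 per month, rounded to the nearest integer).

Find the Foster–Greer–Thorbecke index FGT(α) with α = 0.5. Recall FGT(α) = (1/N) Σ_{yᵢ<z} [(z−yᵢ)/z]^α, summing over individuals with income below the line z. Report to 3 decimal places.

0.185

Below z: $260, $1,620 (q = 2 of N = 6).
Gap ratios (z−y)/z: (1683−260)/1683 = 0.8455; (1683−1620)/1683 = 0.0374.
Raised to α = 0.5: 0.91952; 0.19348.
Sum = 1.112995; FGT(0.5) = 1.112995 / 6 = 0.185.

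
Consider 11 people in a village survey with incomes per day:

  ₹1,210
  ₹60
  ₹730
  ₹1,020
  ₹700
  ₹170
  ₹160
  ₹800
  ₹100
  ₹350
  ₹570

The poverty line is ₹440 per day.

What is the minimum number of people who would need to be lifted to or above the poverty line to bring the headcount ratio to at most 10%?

Currently q = 5 of N = 11 are below the line (H = 0.455).
A headcount ratio of at most 10% allows at most ⌊0.10 × 11⌋ = 1 poor people.
So at least 5 − 1 = 4 must be lifted.

4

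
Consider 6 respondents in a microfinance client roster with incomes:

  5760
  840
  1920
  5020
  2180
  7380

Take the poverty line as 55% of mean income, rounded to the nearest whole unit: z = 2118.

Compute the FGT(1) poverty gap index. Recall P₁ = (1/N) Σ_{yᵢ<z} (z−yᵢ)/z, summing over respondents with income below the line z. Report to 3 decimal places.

Incomes under z: 840, 1920 (q = 2 of N = 6).
Relative gaps: (2118−840)/2118 = 0.6034; (2118−1920)/2118 = 0.0935.
Sum of shortfalls = 0.696884; P₁ averages over all N: 0.696884 / 6 = 0.116.

0.116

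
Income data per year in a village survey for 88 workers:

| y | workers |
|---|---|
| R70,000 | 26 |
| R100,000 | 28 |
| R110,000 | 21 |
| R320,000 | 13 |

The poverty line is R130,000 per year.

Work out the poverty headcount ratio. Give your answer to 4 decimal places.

0.8523

75 of the 88 workers have income below R130,000.
H = 75/88 = 0.8523.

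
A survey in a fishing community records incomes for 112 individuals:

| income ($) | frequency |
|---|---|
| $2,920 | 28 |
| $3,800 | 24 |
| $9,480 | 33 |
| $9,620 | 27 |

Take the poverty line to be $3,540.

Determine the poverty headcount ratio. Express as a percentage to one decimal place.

25.0%

28 of the 112 individuals have income below $3,540.
H = 28/112 = 25.0%.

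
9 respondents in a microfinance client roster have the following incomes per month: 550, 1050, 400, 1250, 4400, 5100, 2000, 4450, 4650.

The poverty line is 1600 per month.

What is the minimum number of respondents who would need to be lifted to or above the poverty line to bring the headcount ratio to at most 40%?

Currently q = 4 of N = 9 are below the line (H = 0.444).
A headcount ratio of at most 40% allows at most ⌊0.40 × 9⌋ = 3 poor respondents.
So at least 4 − 3 = 1 must be lifted.

1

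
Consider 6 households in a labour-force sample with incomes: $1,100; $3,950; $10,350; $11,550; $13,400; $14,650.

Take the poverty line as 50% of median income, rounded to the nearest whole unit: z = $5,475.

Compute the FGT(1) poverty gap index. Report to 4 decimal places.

Below the line: $1,100, $3,950 (q = 2 of N = 6).
Gap ratios (z−y)/z: (5475−1100)/5475 = 0.7991; (5475−3950)/5475 = 0.2785.
Sum of shortfalls = 1.077626; P₁ averages over all N: 1.077626 / 6 = 0.1796.

0.1796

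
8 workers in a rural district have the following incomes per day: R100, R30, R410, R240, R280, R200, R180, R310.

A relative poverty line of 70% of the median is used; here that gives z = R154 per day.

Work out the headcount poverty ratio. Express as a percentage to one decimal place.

2 of the 8 workers have income below R154.
H = 2/8 = 25.0%.

25.0%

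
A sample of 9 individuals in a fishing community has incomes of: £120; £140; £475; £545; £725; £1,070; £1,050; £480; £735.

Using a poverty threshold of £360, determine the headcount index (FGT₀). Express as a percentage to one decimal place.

2 of the 9 individuals have income below £360.
H = 2/9 = 22.2%.

22.2%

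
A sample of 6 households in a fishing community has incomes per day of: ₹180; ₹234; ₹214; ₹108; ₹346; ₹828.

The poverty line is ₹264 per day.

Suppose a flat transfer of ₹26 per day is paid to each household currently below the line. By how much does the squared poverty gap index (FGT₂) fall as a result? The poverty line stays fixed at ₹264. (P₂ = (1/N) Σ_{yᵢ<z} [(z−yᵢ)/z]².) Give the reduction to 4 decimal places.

0.0333

Before: below the line — ₹108, ₹180, ₹214, ₹234; squared poverty gap index (FGT₂) = 0.083199.
After the ₹26 transfer: below the line — ₹134, ₹206, ₹240, ₹260; squared poverty gap index (FGT₂) = 0.049874.
Reduction = 0.083199 − 0.049874 = 0.0333.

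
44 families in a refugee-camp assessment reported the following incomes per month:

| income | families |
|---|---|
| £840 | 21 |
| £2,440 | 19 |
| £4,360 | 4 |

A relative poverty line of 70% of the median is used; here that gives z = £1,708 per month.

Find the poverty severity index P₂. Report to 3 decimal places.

Poor units: 21×£840 (q = 21 of N = 44).
Shortfall ratios: (1708−840)/1708 = 0.5082 (×21).
Squared: 0.2583 (×21).
Sum = 5.423542; P₂ = 5.423542 / 44 = 0.123.

0.123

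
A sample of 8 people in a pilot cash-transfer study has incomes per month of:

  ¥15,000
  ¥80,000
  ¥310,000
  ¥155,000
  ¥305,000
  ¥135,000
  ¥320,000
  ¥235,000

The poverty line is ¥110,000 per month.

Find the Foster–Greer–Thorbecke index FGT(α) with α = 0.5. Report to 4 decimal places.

0.1814

Below the line: ¥15,000, ¥80,000 (q = 2 of N = 8).
Normalized shortfalls: (110000−15000)/110000 = 0.8636; (110000−80000)/110000 = 0.2727.
Raised to α = 0.5: 0.92932; 0.52223.
Sum = 1.451553; FGT(0.5) = 1.451553 / 8 = 0.1814.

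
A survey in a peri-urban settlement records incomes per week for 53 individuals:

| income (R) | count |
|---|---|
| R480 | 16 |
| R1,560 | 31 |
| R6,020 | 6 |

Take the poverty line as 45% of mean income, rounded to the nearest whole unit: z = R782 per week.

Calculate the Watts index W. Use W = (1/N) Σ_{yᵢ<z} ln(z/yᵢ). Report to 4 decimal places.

0.1473

Incomes under z: 16×R480 (q = 16 of N = 53).
ln(z/y) terms: ln(782/480) = 0.4881 (×16).
W = 7.809098 / 53 = 0.1473.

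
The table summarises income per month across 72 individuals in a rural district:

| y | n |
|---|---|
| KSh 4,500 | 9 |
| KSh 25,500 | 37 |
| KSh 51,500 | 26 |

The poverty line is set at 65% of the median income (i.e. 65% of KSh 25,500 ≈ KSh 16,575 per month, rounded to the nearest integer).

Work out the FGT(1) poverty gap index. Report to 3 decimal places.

0.091

Below the line: 9×KSh 4,500 (q = 9 of N = 72).
Gap ratios (z−y)/z: (16575−4500)/16575 = 0.7285 (×9).
Σ = 6.556561. Dividing by the full population N = 72 gives P₁ = 0.091.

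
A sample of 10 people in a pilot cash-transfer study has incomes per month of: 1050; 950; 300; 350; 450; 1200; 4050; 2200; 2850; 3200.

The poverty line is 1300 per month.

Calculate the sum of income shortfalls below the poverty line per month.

3500

Incomes under z: 300, 350, 450, 950, 1050, 1200 (q = 6 of N = 10).
Individual gaps: 1300−300 = 1000; 1300−350 = 950; 1300−450 = 850; 1300−950 = 350; 1300−1050 = 250; 1300−1200 = 100.
Aggregate gap = 3500.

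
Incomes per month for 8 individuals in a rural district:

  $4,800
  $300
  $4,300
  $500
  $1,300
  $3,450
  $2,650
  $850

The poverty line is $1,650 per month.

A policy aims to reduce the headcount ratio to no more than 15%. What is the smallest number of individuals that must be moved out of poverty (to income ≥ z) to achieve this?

Currently q = 4 of N = 8 are below the line (H = 0.500).
A headcount ratio of at most 15% allows at most ⌊0.15 × 8⌋ = 1 poor individuals.
So at least 4 − 1 = 3 must be lifted.

3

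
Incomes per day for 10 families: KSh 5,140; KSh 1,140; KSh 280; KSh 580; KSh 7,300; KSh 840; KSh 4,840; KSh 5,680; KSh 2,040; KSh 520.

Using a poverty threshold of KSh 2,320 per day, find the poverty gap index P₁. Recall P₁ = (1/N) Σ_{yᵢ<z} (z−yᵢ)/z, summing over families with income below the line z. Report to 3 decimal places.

Incomes under z: KSh 280, KSh 520, KSh 580, KSh 840, KSh 1,140, KSh 2,040 (q = 6 of N = 10).
Shortfall ratios: (2320−280)/2320 = 0.8793; (2320−520)/2320 = 0.7759; (2320−580)/2320 = 0.7500; (2320−840)/2320 = 0.6379; (2320−1140)/2320 = 0.5086; (2320−2040)/2320 = 0.1207.
Sum of shortfalls = 3.672414; P₁ averages over all N: 3.672414 / 10 = 0.367.

0.367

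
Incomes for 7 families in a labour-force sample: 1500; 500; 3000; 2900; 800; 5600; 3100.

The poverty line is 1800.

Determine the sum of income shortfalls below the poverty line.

2600

Below z: 500, 800, 1500 (q = 3 of N = 7).
Individual gaps: 1800−500 = 1300; 1800−800 = 1000; 1800−1500 = 300.
Aggregate gap = 2600.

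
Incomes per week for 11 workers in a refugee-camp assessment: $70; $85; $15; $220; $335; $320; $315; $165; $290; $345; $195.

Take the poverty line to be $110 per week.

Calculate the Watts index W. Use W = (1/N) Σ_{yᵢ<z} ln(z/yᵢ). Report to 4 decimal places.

0.2457

Poor units: $15, $70, $85 (q = 3 of N = 11).
Log gaps: ln(110/15) = 1.9924; ln(110/70) = 0.4520; ln(110/85) = 0.2578.
W = 2.702244 / 11 = 0.2457.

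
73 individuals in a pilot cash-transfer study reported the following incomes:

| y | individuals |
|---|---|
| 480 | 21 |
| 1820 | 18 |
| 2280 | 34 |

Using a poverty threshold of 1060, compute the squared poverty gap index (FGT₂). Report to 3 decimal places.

Poor units: 21×480 (q = 21 of N = 73).
Shortfall ratios: (1060−480)/1060 = 0.5472 (×21).
Squared: 0.2994 (×21).
Sum = 6.287291; P₂ = 6.287291 / 73 = 0.086.

0.086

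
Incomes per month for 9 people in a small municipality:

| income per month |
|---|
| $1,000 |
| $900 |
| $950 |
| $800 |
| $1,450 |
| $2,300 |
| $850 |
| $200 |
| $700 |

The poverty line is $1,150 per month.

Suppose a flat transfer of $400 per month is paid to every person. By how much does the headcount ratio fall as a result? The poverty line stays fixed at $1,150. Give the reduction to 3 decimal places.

Before: below the line — $200, $700, $800, $850, $900, $950, $1,000; headcount ratio = 0.77778.
After the $400 transfer: below the line — $600, $1,100; headcount ratio = 0.22222.
Reduction = 0.77778 − 0.22222 = 0.556.

0.556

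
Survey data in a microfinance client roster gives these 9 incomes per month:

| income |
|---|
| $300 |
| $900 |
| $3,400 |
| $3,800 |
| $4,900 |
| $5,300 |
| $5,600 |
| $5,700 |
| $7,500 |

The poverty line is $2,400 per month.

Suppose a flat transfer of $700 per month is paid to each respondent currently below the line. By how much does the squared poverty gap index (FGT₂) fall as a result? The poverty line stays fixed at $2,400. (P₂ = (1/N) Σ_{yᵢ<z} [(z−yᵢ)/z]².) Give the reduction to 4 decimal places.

0.0783

Before: below the line — $300, $900; squared poverty gap index (FGT₂) = 0.128472.
After the $700 transfer: below the line — $1,000, $1,600; squared poverty gap index (FGT₂) = 0.050154.
Reduction = 0.128472 − 0.050154 = 0.0783.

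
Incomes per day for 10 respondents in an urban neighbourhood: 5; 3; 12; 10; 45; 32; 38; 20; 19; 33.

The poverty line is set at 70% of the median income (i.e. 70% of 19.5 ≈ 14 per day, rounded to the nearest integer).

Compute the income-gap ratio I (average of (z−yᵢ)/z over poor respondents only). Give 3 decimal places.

0.464

Poor units: 3, 5, 10, 12 (q = 4 of N = 10).
Relative gaps: 0.7857, 0.6429, 0.2857, 0.1429; sum = 1.857143.
I averages over the q = 4 poor units only: 1.857143 / 4 = 0.464.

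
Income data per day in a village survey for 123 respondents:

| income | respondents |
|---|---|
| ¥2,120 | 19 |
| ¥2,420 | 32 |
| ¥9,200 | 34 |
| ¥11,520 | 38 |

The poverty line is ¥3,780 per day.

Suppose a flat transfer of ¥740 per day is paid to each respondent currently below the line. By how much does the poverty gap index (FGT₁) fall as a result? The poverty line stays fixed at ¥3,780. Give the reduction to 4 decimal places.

Before: below the line — 19×¥2,120, 32×¥2,420; poverty gap index (FGT₁) = 0.161440.
After the ¥740 transfer: below the line — 19×¥2,860, 32×¥3,160; poverty gap index (FGT₁) = 0.080268.
Reduction = 0.161440 − 0.080268 = 0.0812.

0.0812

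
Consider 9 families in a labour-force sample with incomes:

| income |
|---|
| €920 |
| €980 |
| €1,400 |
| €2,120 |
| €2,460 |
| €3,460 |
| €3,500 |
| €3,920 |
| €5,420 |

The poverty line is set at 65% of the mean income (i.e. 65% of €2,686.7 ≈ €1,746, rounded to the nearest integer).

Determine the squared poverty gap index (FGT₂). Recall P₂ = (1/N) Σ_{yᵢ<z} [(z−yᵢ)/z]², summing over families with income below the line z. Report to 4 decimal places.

Below z: €920, €980, €1,400 (q = 3 of N = 9).
Gap ratios (z−y)/z: (1746−920)/1746 = 0.4731; (1746−980)/1746 = 0.4387; (1746−1400)/1746 = 0.1982.
Squared: 0.2238; 0.1925; 0.0393.
Sum = 0.455549; P₂ = 0.455549 / 9 = 0.0506.

0.0506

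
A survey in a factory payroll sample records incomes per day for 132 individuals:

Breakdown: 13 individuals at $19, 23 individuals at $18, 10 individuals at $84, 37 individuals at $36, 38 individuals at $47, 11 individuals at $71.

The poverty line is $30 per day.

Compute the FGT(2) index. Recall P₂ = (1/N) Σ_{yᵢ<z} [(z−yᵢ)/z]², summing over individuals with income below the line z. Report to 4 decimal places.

Incomes under z: 23×$18, 13×$19 (q = 36 of N = 132).
Normalized shortfalls: (30−18)/30 = 0.4000 (×23); (30−19)/30 = 0.3667 (×13).
Squared: 0.1600 (×23); 0.1344 (×13).
Sum = 5.427778; P₂ = 5.427778 / 132 = 0.0411.

0.0411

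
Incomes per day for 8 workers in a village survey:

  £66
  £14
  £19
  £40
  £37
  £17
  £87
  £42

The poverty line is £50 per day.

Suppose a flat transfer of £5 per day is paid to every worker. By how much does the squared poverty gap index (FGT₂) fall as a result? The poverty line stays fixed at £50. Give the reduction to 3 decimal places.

Before: below the line — £14, £17, £19, £37, £40, £42; squared poverty gap index (FGT₂) = 0.18395.
After the £5 transfer: below the line — £19, £22, £24, £42, £45, £47; squared poverty gap index (FGT₂) = 0.12595.
Reduction = 0.18395 − 0.12595 = 0.058.

0.058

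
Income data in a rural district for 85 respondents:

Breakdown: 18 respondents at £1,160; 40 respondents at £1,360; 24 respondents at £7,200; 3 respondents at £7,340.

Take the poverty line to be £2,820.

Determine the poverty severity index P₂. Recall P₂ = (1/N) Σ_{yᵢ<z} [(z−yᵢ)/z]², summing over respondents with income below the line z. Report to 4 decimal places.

0.1995

Poor units: 18×£1,160, 40×£1,360 (q = 58 of N = 85).
Normalized shortfalls: (2820−1160)/2820 = 0.5887 (×18); (2820−1360)/2820 = 0.5177 (×40).
Squared: 0.3465 (×18); 0.2680 (×40).
Sum = 16.959006; P₂ = 16.959006 / 85 = 0.1995.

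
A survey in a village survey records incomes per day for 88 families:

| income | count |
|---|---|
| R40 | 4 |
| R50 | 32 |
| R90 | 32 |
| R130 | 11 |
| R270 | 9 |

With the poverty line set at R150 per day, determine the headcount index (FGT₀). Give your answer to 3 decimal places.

0.898

79 of the 88 families have income below R150.
H = 79/88 = 0.898.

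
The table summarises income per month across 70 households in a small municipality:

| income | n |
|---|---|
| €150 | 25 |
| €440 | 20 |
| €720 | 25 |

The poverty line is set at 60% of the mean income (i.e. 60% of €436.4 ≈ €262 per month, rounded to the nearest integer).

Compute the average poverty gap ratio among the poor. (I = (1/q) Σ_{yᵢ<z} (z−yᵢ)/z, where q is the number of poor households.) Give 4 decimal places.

0.4275

Poor units: 25×€150 (q = 25 of N = 70).
Relative gaps: 0.4275 (×25); sum = 10.687023.
The income-gap ratio divides by q (the poor only): 10.687023 / 25 = 0.4275.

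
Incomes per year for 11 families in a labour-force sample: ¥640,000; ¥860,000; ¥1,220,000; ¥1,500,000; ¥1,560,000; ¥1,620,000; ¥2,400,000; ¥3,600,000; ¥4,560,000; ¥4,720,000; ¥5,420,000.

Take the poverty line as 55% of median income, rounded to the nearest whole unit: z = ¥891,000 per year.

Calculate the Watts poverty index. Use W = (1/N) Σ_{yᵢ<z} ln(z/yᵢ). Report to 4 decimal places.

Incomes under z: ¥640,000, ¥860,000 (q = 2 of N = 11).
Log shortfalls: ln(891000/640000) = 0.3309; ln(891000/860000) = 0.0354.
W = 0.366288 / 11 = 0.0333.

0.0333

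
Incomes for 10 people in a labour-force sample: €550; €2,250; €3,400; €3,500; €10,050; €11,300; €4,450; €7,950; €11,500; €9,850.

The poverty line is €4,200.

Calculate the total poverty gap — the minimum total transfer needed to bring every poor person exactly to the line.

€7,100

Poor units: €550, €2,250, €3,400, €3,500 (q = 4 of N = 10).
Individual gaps: 4200−550 = 3650; 4200−2250 = 1950; 4200−3400 = 800; 4200−3500 = 700.
Aggregate gap = €7,100.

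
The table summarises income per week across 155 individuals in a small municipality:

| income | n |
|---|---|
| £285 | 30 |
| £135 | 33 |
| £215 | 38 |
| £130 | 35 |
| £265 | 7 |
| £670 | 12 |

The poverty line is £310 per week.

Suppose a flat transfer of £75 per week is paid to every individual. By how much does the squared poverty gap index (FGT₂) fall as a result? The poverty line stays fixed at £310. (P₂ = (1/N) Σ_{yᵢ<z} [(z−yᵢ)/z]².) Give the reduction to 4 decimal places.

0.1201

Before: below the line — 35×£130, 33×£135, 38×£215, 7×£265, 30×£285; squared poverty gap index (FGT₂) = 0.169212.
After the £75 transfer: below the line — 35×£205, 33×£210, 38×£290; squared poverty gap index (FGT₂) = 0.049080.
Reduction = 0.169212 − 0.049080 = 0.1201.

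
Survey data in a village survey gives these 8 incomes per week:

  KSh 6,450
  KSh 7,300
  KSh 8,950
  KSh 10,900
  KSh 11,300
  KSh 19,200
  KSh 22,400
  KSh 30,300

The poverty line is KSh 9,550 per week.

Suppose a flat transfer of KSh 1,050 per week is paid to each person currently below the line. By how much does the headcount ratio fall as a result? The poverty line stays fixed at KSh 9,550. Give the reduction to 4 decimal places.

Before: below the line — KSh 6,450, KSh 7,300, KSh 8,950; headcount ratio = 0.375000.
After the KSh 1,050 transfer: below the line — KSh 7,500, KSh 8,350; headcount ratio = 0.250000.
Reduction = 0.375000 − 0.250000 = 0.1250.

0.1250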